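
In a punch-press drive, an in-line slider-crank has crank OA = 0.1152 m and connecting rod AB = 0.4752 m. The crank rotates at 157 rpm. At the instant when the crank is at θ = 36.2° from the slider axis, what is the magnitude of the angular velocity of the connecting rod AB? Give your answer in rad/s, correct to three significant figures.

ω = 16.44 rad/s (converted from 157 rpm).
The rod makes angle φ with the slider axis where L sinφ = r sinθ; differentiating, L cosφ·φ̇ = r ω cosθ.
L cosφ = √(L² − r² sin²θ) = 0.4703 m.
|ω_rod| = r ω |cosθ| / √(L² − r² sin²θ) = 0.1152·16.44·0.80696/0.4703 = 3.2498 rad/s.

3.25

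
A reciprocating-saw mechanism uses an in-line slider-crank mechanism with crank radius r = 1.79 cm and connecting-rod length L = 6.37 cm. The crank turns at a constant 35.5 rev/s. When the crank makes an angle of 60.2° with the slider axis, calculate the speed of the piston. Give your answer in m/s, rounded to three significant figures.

3.96

ω = 2π·35.5 = 223.1 rad/s
For an in-line slider-crank, x = r cosθ + √(L² − r² sin²θ), so v = −rω sinθ·[1 + r cosθ/√(L² − r² sin²θ)].
With r = 0.0179 m, L = 0.0637 m, θ = 60.2°: √(L² − r² sin²θ) = 0.061777 m.
v = −0.0179·223.1·0.86777·[1 + 0.0179·0.49697/0.061777] = -3.9636 m/s.
|v| = 3.9636 m/s.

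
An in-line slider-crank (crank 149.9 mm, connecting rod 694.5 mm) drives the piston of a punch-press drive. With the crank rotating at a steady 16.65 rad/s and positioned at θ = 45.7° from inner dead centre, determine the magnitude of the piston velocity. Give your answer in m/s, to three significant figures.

2.06

ω = 16.65 rad/s
For an in-line slider-crank, x = r cosθ + √(L² − r² sin²θ), so v = −rω sinθ·[1 + r cosθ/√(L² − r² sin²θ)].
With r = 0.1499 m, L = 0.6945 m, θ = 45.7°: √(L² − r² sin²θ) = 0.68616 m.
v = −0.1499·16.65·0.71569·[1 + 0.1499·0.69842/0.68616] = -2.0588 m/s.
|v| = 2.0588 m/s.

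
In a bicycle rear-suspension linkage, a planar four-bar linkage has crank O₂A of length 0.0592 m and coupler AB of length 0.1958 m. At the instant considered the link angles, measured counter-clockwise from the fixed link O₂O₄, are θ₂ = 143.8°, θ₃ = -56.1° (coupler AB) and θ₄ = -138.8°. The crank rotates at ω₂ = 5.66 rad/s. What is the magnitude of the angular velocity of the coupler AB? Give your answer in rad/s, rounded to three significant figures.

1.68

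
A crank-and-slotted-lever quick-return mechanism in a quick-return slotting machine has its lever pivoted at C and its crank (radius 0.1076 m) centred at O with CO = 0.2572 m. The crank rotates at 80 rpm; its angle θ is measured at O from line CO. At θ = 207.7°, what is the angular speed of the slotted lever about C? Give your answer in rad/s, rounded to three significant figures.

3.77

ω = 8.378 rad/s (from 80 rpm).
Crank pin A relative to C: A = (d + r cosθ, r sinθ); lever angle φ = atan2(r sinθ, d + r cosθ).
Differentiating tanφ: φ̇ = rω(d cosθ + r)/(d² + r² + 2dr cosθ).
d² + r² + 2dr cosθ = |CA|² = 0.0287236 m²;  d cosθ + r = -0.12012 m.
|ω_lever| = |0.1076·8.378·-0.12012| / 0.0287236 = 3.7698 rad/s.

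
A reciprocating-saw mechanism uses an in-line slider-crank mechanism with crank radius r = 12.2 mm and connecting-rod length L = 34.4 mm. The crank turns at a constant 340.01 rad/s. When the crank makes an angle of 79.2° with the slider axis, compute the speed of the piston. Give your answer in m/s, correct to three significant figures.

ω = 340 rad/s
For an in-line slider-crank, x = r cosθ + √(L² − r² sin²θ), so v = −rω sinθ·[1 + r cosθ/√(L² − r² sin²θ)].
With r = 0.0122 m, L = 0.0344 m, θ = 79.2°: √(L² − r² sin²θ) = 0.032245 m.
v = −0.0122·340·0.98229·[1 + 0.0122·0.18738/0.032245] = -4.3635 m/s.
|v| = 4.3635 m/s.

4.36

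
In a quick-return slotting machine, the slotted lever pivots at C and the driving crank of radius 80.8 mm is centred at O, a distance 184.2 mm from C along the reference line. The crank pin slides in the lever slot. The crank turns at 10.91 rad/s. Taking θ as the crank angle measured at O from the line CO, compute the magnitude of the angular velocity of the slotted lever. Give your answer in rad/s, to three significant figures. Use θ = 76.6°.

ω = 10.91 rad/s
Crank pin A relative to C: A = (d + r cosθ, r sinθ); lever angle φ = atan2(r sinθ, d + r cosθ).
Differentiating tanφ: φ̇ = rω(d cosθ + r)/(d² + r² + 2dr cosθ).
d² + r² + 2dr cosθ = |CA|² = 0.0473567 m²;  d cosθ + r = +0.12349 m.
|ω_lever| = |0.0808·10.91·+0.12349| / 0.0473567 = 2.2987 rad/s.

2.30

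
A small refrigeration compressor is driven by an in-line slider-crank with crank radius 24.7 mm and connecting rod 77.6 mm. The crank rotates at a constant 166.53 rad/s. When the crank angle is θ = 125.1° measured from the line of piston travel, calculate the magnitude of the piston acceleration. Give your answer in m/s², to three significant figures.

ω = 166.5 rad/s
x(θ) = r cosθ + √(L² − r² sin²θ); with ω constant, a = ω²·d²x/dθ².
d²x/dθ² = −r cosθ − r²(cos2θ)/√u − r⁴ sin²2θ/(4u^{3/2}),  u = L² − r² sin²θ = 0.00561338 m².
Substituting r = 0.0247 m, L = 0.0776 m, θ = 125.1°: d²x/dθ² = +0.016765 m.
a = ω²·d²x/dθ² = (166.5)²·(+0.016765) = +464.93 m/s²;  |a| = 464.93 m/s².

465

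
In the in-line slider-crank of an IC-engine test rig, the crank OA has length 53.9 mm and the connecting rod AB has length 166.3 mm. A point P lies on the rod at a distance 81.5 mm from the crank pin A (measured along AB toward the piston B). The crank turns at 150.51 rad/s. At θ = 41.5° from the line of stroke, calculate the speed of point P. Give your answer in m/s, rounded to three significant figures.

6.78

ω = 150.5 rad/s.  Crank-pin speed |V_A| = rω = 8.1125 m/s, perpendicular to OA.
Rod angle: sinφ = −(r/L) sinθ ⇒ φ = -12.402°; ω_rod = −rω cosθ/√(L²−r²sin²θ) = -37.409 rad/s.
V_P = V_A + ω_rod × AP, with AP = 0.0815 m along the rod.
Components: V_Px = −rω sinθ − a·ω_rod·sinφ = -6.0303 m/s;  V_Py = rω cosθ + a·ω_rod·cosφ = +3.0982 m/s.
|V_P| = √(V_Px² + V_Py²) = 6.7796 m/s.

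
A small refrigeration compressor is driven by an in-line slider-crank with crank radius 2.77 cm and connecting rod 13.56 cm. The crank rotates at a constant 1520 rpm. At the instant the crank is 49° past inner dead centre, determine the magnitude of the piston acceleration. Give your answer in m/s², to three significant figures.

442

ω = 2π·1520/60 = 159.2 rad/s
x(θ) = r cosθ + √(L² − r² sin²θ); with ω constant, a = ω²·d²x/dθ².
d²x/dθ² = −r cosθ − r²(cos2θ)/√u − r⁴ sin²2θ/(4u^{3/2}),  u = L² − r² sin²θ = 0.0179503 m².
Substituting r = 0.0277 m, L = 0.1356 m, θ = 49°: d²x/dθ² = -0.017436 m.
a = ω²·d²x/dθ² = (159.2)²·(-0.017436) = -441.76 m/s²;  |a| = 441.76 m/s².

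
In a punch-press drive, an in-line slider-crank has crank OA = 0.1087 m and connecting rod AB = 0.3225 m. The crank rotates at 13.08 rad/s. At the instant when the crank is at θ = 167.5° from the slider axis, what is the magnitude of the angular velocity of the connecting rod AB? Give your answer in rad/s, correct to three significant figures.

ω = 13.08 rad/s
The rod makes angle φ with the slider axis where L sinφ = r sinθ; differentiating, L cosφ·φ̇ = r ω cosθ.
L cosφ = √(L² − r² sin²θ) = 0.32164 m.
|ω_rod| = r ω |cosθ| / √(L² − r² sin²θ) = 0.1087·13.08·0.97630/0.32164 = 4.3157 rad/s.

4.32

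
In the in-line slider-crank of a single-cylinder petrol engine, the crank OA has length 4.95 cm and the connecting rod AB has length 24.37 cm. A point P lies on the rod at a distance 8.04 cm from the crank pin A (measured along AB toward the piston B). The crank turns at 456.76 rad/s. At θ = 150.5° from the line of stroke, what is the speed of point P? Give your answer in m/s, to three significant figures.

16.8

ω = 456.8 rad/s.  Crank-pin speed |V_A| = rω = 22.61 m/s, perpendicular to OA.
Rod angle: sinφ = −(r/L) sinθ ⇒ φ = -5.740°; ω_rod = −rω cosθ/√(L²−r²sin²θ) = +81.155 rad/s.
V_P = V_A + ω_rod × AP, with AP = 0.0804 m along the rod.
Components: V_Px = −rω sinθ − a·ω_rod·sinφ = -10.481 m/s;  V_Py = rω cosθ + a·ω_rod·cosφ = -13.186 m/s.
|V_P| = √(V_Px² + V_Py²) = 16.844 m/s.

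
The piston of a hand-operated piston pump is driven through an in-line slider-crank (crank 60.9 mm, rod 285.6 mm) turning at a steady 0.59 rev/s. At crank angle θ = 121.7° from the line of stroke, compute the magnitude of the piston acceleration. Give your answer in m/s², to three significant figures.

0.519

ω = 2π·0.59 = 3.707 rad/s
x(θ) = r cosθ + √(L² − r² sin²θ); with ω constant, a = ω²·d²x/dθ².
d²x/dθ² = −r cosθ − r²(cos2θ)/√u − r⁴ sin²2θ/(4u^{3/2}),  u = L² − r² sin²θ = 0.0788826 m².
Substituting r = 0.0609 m, L = 0.2856 m, θ = 121.7°: d²x/dθ² = +0.03779 m.
a = ω²·d²x/dθ² = (3.707)²·(+0.03779) = +0.51932 m/s²;  |a| = 0.51932 m/s².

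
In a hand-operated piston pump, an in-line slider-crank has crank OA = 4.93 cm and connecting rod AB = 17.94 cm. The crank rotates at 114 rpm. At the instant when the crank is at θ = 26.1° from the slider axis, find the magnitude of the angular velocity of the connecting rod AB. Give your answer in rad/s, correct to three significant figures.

2.97

ω = 11.94 rad/s (converted from 114 rpm).
The rod makes angle φ with the slider axis where L sinφ = r sinθ; differentiating, L cosφ·φ̇ = r ω cosθ.
L cosφ = √(L² − r² sin²θ) = 0.17808 m.
|ω_rod| = r ω |cosθ| / √(L² − r² sin²θ) = 0.0493·11.94·0.89803/0.17808 = 2.9679 rad/s.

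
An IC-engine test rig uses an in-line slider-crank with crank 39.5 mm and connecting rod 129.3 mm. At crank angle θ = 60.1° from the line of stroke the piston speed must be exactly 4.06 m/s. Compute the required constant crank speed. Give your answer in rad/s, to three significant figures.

102

For an in-line slider-crank, |v_piston| = rω|sinθ|·[1 + r cosθ/√(L² − r² sin²θ)].
With r = 0.0395 m, L = 0.1293 m, θ = 60.1°: the bracketed kinematic factor |dx/dθ| = 0.03965 m.
ω = v/|dx/dθ| = 4.06/0.03965 = 102.4 rad/s.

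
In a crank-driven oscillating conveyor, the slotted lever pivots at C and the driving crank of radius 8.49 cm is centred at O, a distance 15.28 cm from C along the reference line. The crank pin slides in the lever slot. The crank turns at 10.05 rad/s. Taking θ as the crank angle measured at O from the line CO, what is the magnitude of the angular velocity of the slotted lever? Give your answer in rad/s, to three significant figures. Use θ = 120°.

ω = 10.05 rad/s
Crank pin A relative to C: A = (d + r cosθ, r sinθ); lever angle φ = atan2(r sinθ, d + r cosθ).
Differentiating tanφ: φ̇ = rω(d cosθ + r)/(d² + r² + 2dr cosθ).
d² + r² + 2dr cosθ = |CA|² = 0.0175831 m²;  d cosθ + r = +0.0085 m.
|ω_lever| = |0.0849·10.05·+0.0085| / 0.0175831 = 0.41247 rad/s.

0.412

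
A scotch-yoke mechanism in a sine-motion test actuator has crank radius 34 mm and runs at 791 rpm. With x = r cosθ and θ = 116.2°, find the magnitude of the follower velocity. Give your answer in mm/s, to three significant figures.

2530

ω = 82.83 rad/s (from 791 rpm).
x = r cosθ ⇒ ẋ = −rω sinθ.
|v| = rω|sinθ| = 0.034·82.83·|sin 116.2°| = 2.527 m/s = 2527 mm/s.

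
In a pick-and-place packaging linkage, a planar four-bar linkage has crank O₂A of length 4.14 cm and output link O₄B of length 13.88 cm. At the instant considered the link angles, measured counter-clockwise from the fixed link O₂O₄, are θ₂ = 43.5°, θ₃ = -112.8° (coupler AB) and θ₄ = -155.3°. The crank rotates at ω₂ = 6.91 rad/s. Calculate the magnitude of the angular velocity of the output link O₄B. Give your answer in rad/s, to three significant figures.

1.23

ω₂ = 6.91 rad/s
Differentiating the loop-closure r₂e^{iθ₂}+r₃e^{iθ₃}=r₁+r₄e^{iθ₄} gives r₂ω₂e^{iθ₂}+r₃ω₃e^{iθ₃}=r₄ω₄e^{iθ₄}.
Eliminating the other unknown: ω₄ = r₂ω₂ sin(θ₂−θ₃) / [r₄ sin(θ₄−θ₃)].
Numerator sine = +0.40195; denominator sine = -0.67559.
Result = 0.0414·6.91·(+0.40195) / (0.1388·(-0.67559)) = -1.2262 rad/s; magnitude 1.2262 rad/s.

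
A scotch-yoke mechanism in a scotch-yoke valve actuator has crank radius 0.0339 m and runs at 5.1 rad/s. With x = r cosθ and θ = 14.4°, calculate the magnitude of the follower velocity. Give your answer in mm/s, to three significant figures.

ω = 5.1 rad/s
x = r cosθ ⇒ ẋ = −rω sinθ.
|v| = rω|sinθ| = 0.0339·5.1·|sin 14.4°| = 0.042996 m/s = 42.996 mm/s.

43.0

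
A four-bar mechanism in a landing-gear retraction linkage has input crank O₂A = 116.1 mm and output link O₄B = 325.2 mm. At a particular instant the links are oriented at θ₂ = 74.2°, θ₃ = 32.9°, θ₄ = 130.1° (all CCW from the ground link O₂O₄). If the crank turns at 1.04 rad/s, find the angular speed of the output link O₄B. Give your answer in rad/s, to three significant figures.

0.247

ω₂ = 1.04 rad/s
Differentiating the loop-closure r₂e^{iθ₂}+r₃e^{iθ₃}=r₁+r₄e^{iθ₄} gives r₂ω₂e^{iθ₂}+r₃ω₃e^{iθ₃}=r₄ω₄e^{iθ₄}.
Eliminating the other unknown: ω₄ = r₂ω₂ sin(θ₂−θ₃) / [r₄ sin(θ₄−θ₃)].
Numerator sine = +0.66000; denominator sine = +0.99211.
Result = 0.1161·1.04·(+0.66000) / (0.3252·(+0.99211)) = +0.247 rad/s; magnitude 0.247 rad/s.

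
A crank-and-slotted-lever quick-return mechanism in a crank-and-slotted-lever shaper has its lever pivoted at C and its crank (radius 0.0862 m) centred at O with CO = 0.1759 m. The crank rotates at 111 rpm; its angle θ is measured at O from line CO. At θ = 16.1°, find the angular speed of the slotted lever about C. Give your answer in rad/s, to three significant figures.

3.79

ω = 11.62 rad/s (from 111 rpm).
Crank pin A relative to C: A = (d + r cosθ, r sinθ); lever angle φ = atan2(r sinθ, d + r cosθ).
Differentiating tanφ: φ̇ = rω(d cosθ + r)/(d² + r² + 2dr cosθ).
d² + r² + 2dr cosθ = |CA|² = 0.067507 m²;  d cosθ + r = +0.2552 m.
|ω_lever| = |0.0862·11.62·+0.2552| / 0.067507 = 3.7878 rad/s.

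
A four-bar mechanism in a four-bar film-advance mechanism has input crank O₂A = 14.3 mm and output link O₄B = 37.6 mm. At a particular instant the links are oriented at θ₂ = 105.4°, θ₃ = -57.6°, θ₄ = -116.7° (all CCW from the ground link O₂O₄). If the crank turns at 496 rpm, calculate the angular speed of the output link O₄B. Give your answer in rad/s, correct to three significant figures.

6.73

ω₂ = 51.94 rad/s (from 496 rpm).
Differentiating the loop-closure r₂e^{iθ₂}+r₃e^{iθ₃}=r₁+r₄e^{iθ₄} gives r₂ω₂e^{iθ₂}+r₃ω₃e^{iθ₃}=r₄ω₄e^{iθ₄}.
Eliminating the other unknown: ω₄ = r₂ω₂ sin(θ₂−θ₃) / [r₄ sin(θ₄−θ₃)].
Numerator sine = +0.29237; denominator sine = -0.85806.
Result = 0.0143·51.94·(+0.29237) / (0.0376·(-0.85806)) = -6.7309 rad/s; magnitude 6.7309 rad/s.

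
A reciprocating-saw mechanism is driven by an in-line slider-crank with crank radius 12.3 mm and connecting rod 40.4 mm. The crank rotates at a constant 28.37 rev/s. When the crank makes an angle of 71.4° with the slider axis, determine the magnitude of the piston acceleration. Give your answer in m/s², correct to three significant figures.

26.8

ω = 2π·28.4 = 178.3 rad/s
x(θ) = r cosθ + √(L² − r² sin²θ); with ω constant, a = ω²·d²x/dθ².
d²x/dθ² = −r cosθ − r²(cos2θ)/√u − r⁴ sin²2θ/(4u^{3/2}),  u = L² − r² sin²θ = 0.00149626 m².
Substituting r = 0.0123 m, L = 0.0404 m, θ = 71.4°: d²x/dθ² = -0.00084398 m.
a = ω²·d²x/dθ² = (178.3)²·(-0.00084398) = -26.817 m/s²;  |a| = 26.817 m/s².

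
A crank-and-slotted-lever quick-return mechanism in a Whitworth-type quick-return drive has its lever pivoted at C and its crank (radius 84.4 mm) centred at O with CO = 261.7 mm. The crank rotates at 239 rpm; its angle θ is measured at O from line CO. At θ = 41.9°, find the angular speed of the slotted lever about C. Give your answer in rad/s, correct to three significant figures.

ω = 25.03 rad/s (from 239 rpm).
Crank pin A relative to C: A = (d + r cosθ, r sinθ); lever angle φ = atan2(r sinθ, d + r cosθ).
Differentiating tanφ: φ̇ = rω(d cosθ + r)/(d² + r² + 2dr cosθ).
d² + r² + 2dr cosθ = |CA|² = 0.10849 m²;  d cosθ + r = +0.27919 m.
|ω_lever| = |0.0844·25.03·+0.27919| / 0.10849 = 5.4359 rad/s.

5.44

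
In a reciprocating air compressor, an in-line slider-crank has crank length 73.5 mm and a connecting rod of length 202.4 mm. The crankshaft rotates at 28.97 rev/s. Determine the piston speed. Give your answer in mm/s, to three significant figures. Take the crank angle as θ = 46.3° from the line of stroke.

ω = 2π·29 = 182 rad/s
For an in-line slider-crank, x = r cosθ + √(L² − r² sin²θ), so v = −rω sinθ·[1 + r cosθ/√(L² − r² sin²θ)].
With r = 0.0735 m, L = 0.2024 m, θ = 46.3°: √(L² − r² sin²θ) = 0.1953 m.
v = −0.0735·182·0.72297·[1 + 0.0735·0.69088/0.1953] = -12.187 m/s.
|v| = 12.187 m/s = 12187 mm/s.

12200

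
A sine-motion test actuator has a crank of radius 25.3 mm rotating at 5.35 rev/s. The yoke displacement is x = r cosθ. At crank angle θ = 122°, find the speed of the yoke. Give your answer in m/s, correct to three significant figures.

ω = 33.62 rad/s (from 5.35 rev/s).
x = r cosθ ⇒ ẋ = −rω sinθ.
|v| = rω|sinθ| = 0.0253·33.62·|sin 122°| = 0.72123 m/s.

0.721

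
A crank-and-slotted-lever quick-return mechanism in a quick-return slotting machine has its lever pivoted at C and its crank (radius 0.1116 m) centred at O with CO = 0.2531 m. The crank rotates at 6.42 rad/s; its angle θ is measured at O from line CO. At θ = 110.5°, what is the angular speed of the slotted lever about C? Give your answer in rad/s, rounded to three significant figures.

0.290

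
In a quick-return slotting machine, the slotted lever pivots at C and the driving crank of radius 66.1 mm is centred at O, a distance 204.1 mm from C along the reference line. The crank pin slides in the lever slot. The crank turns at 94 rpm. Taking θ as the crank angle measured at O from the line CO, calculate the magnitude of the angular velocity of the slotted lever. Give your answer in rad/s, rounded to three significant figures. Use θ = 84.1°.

1.16

ω = 9.844 rad/s (from 94 rpm).
Crank pin A relative to C: A = (d + r cosθ, r sinθ); lever angle φ = atan2(r sinθ, d + r cosθ).
Differentiating tanφ: φ̇ = rω(d cosθ + r)/(d² + r² + 2dr cosθ).
d² + r² + 2dr cosθ = |CA|² = 0.0487996 m²;  d cosθ + r = +0.08708 m.
|ω_lever| = |0.0661·9.844·+0.08708| / 0.0487996 = 1.1611 rad/s.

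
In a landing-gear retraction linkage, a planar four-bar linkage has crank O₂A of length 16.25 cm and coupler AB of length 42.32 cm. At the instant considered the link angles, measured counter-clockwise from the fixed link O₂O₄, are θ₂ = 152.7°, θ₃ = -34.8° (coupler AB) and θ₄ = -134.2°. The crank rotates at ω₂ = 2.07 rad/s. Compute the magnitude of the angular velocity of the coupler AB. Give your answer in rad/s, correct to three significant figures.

ω₂ = 2.07 rad/s
Differentiating the loop-closure r₂e^{iθ₂}+r₃e^{iθ₃}=r₁+r₄e^{iθ₄} gives r₂ω₂e^{iθ₂}+r₃ω₃e^{iθ₃}=r₄ω₄e^{iθ₄}.
Eliminating the other unknown: ω₃ = r₂ω₂ sin(θ₄−θ₂) / [r₃ sin(θ₃−θ₄)].
Numerator sine = +0.95681; denominator sine = +0.98657.
Result = 0.1625·2.07·(+0.95681) / (0.4232·(+0.98657)) = +0.77086 rad/s; magnitude 0.77086 rad/s.

0.771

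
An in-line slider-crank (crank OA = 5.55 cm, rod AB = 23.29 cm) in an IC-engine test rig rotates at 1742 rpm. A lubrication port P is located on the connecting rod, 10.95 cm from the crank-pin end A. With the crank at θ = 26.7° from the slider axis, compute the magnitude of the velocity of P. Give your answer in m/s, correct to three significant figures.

6.93

ω = 182.4 rad/s.  Crank-pin speed |V_A| = rω = 10.124 m/s, perpendicular to OA.
Rod angle: sinφ = −(r/L) sinθ ⇒ φ = -6.147°; ω_rod = −rω cosθ/√(L²−r²sin²θ) = -39.06 rad/s.
V_P = V_A + ω_rod × AP, with AP = 0.1095 m along the rod.
Components: V_Px = −rω sinθ − a·ω_rod·sinφ = -5.0071 m/s;  V_Py = rω cosθ + a·ω_rod·cosφ = +4.7923 m/s.
|V_P| = √(V_Px² + V_Py²) = 6.9309 m/s.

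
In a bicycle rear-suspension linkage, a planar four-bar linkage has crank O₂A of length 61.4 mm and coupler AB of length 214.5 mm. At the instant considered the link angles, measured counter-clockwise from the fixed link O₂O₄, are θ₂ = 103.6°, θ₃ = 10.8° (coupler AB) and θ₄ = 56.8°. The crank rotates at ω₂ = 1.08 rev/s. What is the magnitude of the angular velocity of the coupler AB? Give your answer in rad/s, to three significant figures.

ω₂ = 6.786 rad/s (from 1.08 rev/s).
Differentiating the loop-closure r₂e^{iθ₂}+r₃e^{iθ₃}=r₁+r₄e^{iθ₄} gives r₂ω₂e^{iθ₂}+r₃ω₃e^{iθ₃}=r₄ω₄e^{iθ₄}.
Eliminating the other unknown: ω₃ = r₂ω₂ sin(θ₄−θ₂) / [r₃ sin(θ₃−θ₄)].
Numerator sine = -0.72897; denominator sine = -0.71934.
Result = 0.0614·6.786·(-0.72897) / (0.2145·(-0.71934)) = +1.9684 rad/s; magnitude 1.9684 rad/s.

1.97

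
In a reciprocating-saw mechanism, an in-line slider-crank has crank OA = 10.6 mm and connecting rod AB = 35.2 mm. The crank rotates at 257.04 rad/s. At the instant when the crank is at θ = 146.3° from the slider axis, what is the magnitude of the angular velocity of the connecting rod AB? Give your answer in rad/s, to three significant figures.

65.3

ω = 257 rad/s
The rod makes angle φ with the slider axis where L sinφ = r sinθ; differentiating, L cosφ·φ̇ = r ω cosθ.
L cosφ = √(L² − r² sin²θ) = 0.034705 m.
|ω_rod| = r ω |cosθ| / √(L² − r² sin²θ) = 0.0106·257·0.83195/0.034705 = 65.315 rad/s.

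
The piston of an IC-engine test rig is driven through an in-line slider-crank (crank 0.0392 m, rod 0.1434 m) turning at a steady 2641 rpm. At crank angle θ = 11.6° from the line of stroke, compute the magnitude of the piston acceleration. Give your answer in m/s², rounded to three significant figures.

ω = 2π·2641/60 = 276.6 rad/s
x(θ) = r cosθ + √(L² − r² sin²θ); with ω constant, a = ω²·d²x/dθ².
d²x/dθ² = −r cosθ − r²(cos2θ)/√u − r⁴ sin²2θ/(4u^{3/2}),  u = L² − r² sin²θ = 0.0205014 m².
Substituting r = 0.0392 m, L = 0.1434 m, θ = 11.6°: d²x/dθ² = -0.048295 m.
a = ω²·d²x/dθ² = (276.6)²·(-0.048295) = -3694 m/s²;  |a| = 3694 m/s².

3690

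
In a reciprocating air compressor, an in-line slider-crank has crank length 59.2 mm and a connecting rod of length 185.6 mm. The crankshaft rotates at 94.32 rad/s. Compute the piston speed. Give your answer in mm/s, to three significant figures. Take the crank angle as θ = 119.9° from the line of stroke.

4040

ω = 94.32 rad/s
For an in-line slider-crank, x = r cosθ + √(L² − r² sin²θ), so v = −rω sinθ·[1 + r cosθ/√(L² − r² sin²θ)].
With r = 0.0592 m, L = 0.1856 m, θ = 119.9°: √(L² − r² sin²θ) = 0.17836 m.
v = −0.0592·94.32·0.86690·[1 + 0.0592·-0.49849/0.17836] = -4.0397 m/s.
|v| = 4.0397 m/s = 4039.7 mm/s.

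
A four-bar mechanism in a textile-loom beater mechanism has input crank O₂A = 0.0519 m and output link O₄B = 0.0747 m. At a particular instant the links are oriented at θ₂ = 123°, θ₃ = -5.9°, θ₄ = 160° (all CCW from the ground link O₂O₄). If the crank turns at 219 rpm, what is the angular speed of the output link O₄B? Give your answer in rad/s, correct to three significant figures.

50.9

ω₂ = 22.93 rad/s (from 219 rpm).
Differentiating the loop-closure r₂e^{iθ₂}+r₃e^{iθ₃}=r₁+r₄e^{iθ₄} gives r₂ω₂e^{iθ₂}+r₃ω₃e^{iθ₃}=r₄ω₄e^{iθ₄}.
Eliminating the other unknown: ω₄ = r₂ω₂ sin(θ₂−θ₃) / [r₄ sin(θ₄−θ₃)].
Numerator sine = +0.77824; denominator sine = +0.24362.
Result = 0.0519·22.93·(+0.77824) / (0.0747·(+0.24362)) = +50.902 rad/s; magnitude 50.902 rad/s.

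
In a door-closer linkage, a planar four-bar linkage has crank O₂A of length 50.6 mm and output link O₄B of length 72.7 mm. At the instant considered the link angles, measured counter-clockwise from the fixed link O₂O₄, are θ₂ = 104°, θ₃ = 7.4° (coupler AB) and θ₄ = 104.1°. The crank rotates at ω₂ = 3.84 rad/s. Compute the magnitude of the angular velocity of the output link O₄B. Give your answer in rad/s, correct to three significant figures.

2.67

ω₂ = 3.84 rad/s
Differentiating the loop-closure r₂e^{iθ₂}+r₃e^{iθ₃}=r₁+r₄e^{iθ₄} gives r₂ω₂e^{iθ₂}+r₃ω₃e^{iθ₃}=r₄ω₄e^{iθ₄}.
Eliminating the other unknown: ω₄ = r₂ω₂ sin(θ₂−θ₃) / [r₄ sin(θ₄−θ₃)].
Numerator sine = +0.99337; denominator sine = +0.99317.
Result = 0.0506·3.84·(+0.99337) / (0.0727·(+0.99317)) = +2.6732 rad/s; magnitude 2.6732 rad/s.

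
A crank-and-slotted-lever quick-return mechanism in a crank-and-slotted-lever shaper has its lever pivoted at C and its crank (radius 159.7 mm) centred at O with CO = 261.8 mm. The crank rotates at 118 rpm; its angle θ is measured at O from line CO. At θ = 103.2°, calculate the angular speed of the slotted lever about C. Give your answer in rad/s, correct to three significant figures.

2.63

ω = 12.36 rad/s (from 118 rpm).
Crank pin A relative to C: A = (d + r cosθ, r sinθ); lever angle φ = atan2(r sinθ, d + r cosθ).
Differentiating tanφ: φ̇ = rω(d cosθ + r)/(d² + r² + 2dr cosθ).
d² + r² + 2dr cosθ = |CA|² = 0.0749489 m²;  d cosθ + r = +0.099918 m.
|ω_lever| = |0.1597·12.36·+0.099918| / 0.0749489 = 2.6308 rad/s.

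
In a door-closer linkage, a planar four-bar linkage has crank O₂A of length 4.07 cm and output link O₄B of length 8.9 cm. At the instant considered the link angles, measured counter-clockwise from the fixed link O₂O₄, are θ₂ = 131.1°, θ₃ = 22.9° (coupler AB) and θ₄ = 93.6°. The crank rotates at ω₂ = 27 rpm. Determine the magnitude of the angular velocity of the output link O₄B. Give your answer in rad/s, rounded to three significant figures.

ω₂ = 2.827 rad/s (from 27 rpm).
Differentiating the loop-closure r₂e^{iθ₂}+r₃e^{iθ₃}=r₁+r₄e^{iθ₄} gives r₂ω₂e^{iθ₂}+r₃ω₃e^{iθ₃}=r₄ω₄e^{iθ₄}.
Eliminating the other unknown: ω₄ = r₂ω₂ sin(θ₂−θ₃) / [r₄ sin(θ₄−θ₃)].
Numerator sine = +0.94997; denominator sine = +0.94380.
Result = 0.0407·2.827·(+0.94997) / (0.089·(+0.94380)) = +1.3014 rad/s; magnitude 1.3014 rad/s.

1.30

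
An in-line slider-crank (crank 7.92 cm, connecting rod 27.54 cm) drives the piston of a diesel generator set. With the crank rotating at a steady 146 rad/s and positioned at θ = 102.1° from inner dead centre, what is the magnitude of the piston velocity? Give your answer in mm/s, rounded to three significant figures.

10600

ω = 146 rad/s
For an in-line slider-crank, x = r cosθ + √(L² − r² sin²θ), so v = −rω sinθ·[1 + r cosθ/√(L² − r² sin²θ)].
With r = 0.0792 m, L = 0.2754 m, θ = 102.1°: √(L² − r² sin²θ) = 0.26429 m.
v = −0.0792·146·0.97778·[1 + 0.0792·-0.20962/0.26429] = -10.596 m/s.
|v| = 10.596 m/s = 10596 mm/s.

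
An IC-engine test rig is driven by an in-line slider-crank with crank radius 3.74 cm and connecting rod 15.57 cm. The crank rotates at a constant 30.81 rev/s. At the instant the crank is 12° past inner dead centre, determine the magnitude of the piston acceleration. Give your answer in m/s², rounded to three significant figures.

1680

ω = 2π·30.8 = 193.6 rad/s
x(θ) = r cosθ + √(L² − r² sin²θ); with ω constant, a = ω²·d²x/dθ².
d²x/dθ² = −r cosθ − r²(cos2θ)/√u − r⁴ sin²2θ/(4u^{3/2}),  u = L² − r² sin²θ = 0.024182 m².
Substituting r = 0.0374 m, L = 0.1557 m, θ = 12°: d²x/dθ² = -0.044821 m.
a = ω²·d²x/dθ² = (193.6)²·(-0.044821) = -1679.7 m/s²;  |a| = 1679.7 m/s².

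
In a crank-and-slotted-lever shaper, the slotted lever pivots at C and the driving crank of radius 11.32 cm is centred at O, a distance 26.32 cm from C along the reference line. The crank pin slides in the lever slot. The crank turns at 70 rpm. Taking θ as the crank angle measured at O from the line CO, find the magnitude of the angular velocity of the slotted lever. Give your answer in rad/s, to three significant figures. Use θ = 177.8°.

ω = 7.33 rad/s (from 70 rpm).
Crank pin A relative to C: A = (d + r cosθ, r sinθ); lever angle φ = atan2(r sinθ, d + r cosθ).
Differentiating tanφ: φ̇ = rω(d cosθ + r)/(d² + r² + 2dr cosθ).
d² + r² + 2dr cosθ = |CA|² = 0.0225439 m²;  d cosθ + r = -0.14981 m.
|ω_lever| = |0.1132·7.33·-0.14981| / 0.0225439 = 5.5141 rad/s.

5.51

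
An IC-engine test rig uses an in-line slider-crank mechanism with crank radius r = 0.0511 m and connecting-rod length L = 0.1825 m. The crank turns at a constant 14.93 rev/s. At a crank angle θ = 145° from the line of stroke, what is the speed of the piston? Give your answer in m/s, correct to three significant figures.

ω = 2π·14.9 = 93.81 rad/s
For an in-line slider-crank, x = r cosθ + √(L² − r² sin²θ), so v = −rω sinθ·[1 + r cosθ/√(L² − r² sin²θ)].
With r = 0.0511 m, L = 0.1825 m, θ = 145°: √(L² − r² sin²θ) = 0.18013 m.
v = −0.0511·93.81·0.57358·[1 + 0.0511·-0.81915/0.18013] = -2.1106 m/s.
|v| = 2.1106 m/s.

2.11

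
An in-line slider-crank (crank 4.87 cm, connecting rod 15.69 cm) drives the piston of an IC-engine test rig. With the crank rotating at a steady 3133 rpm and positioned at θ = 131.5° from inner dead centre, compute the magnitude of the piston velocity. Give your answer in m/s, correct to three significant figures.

ω = 2π·3133/60 = 328.1 rad/s
For an in-line slider-crank, x = r cosθ + √(L² − r² sin²θ), so v = −rω sinθ·[1 + r cosθ/√(L² − r² sin²θ)].
With r = 0.0487 m, L = 0.1569 m, θ = 131.5°: √(L² − r² sin²θ) = 0.1526 m.
v = −0.0487·328.1·0.74896·[1 + 0.0487·-0.66262/0.1526] = -9.4362 m/s.
|v| = 9.4362 m/s.

9.44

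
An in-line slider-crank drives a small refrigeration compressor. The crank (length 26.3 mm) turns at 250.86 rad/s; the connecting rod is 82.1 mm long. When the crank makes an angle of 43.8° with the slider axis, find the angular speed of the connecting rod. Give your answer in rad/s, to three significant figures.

59.5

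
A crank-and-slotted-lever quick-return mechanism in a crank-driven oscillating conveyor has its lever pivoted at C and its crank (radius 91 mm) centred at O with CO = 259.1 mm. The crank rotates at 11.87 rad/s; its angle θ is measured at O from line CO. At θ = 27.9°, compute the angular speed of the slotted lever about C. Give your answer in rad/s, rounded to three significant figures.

ω = 11.87 rad/s
Crank pin A relative to C: A = (d + r cosθ, r sinθ); lever angle φ = atan2(r sinθ, d + r cosθ).
Differentiating tanφ: φ̇ = rω(d cosθ + r)/(d² + r² + 2dr cosθ).
d² + r² + 2dr cosθ = |CA|² = 0.117089 m²;  d cosθ + r = +0.31998 m.
|ω_lever| = |0.091·11.87·+0.31998| / 0.117089 = 2.9519 rad/s.

2.95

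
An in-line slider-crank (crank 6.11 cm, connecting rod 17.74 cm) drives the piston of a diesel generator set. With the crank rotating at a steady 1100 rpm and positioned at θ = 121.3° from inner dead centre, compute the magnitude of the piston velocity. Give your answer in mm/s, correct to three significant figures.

4890

ω = 2π·1100/60 = 115.2 rad/s
For an in-line slider-crank, x = r cosθ + √(L² − r² sin²θ), so v = −rω sinθ·[1 + r cosθ/√(L² − r² sin²θ)].
With r = 0.0611 m, L = 0.1774 m, θ = 121.3°: √(L² − r² sin²θ) = 0.16954 m.
v = −0.0611·115.2·0.85446·[1 + 0.0611·-0.51952/0.16954] = -4.8879 m/s.
|v| = 4.8879 m/s = 4887.9 mm/s.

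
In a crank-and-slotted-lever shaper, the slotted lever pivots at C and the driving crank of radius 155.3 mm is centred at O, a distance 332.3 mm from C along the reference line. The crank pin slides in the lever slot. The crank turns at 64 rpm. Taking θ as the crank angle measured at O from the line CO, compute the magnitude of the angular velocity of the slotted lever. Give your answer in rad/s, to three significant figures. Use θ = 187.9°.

5.60

ω = 6.702 rad/s (from 64 rpm).
Crank pin A relative to C: A = (d + r cosθ, r sinθ); lever angle φ = atan2(r sinθ, d + r cosθ).
Differentiating tanφ: φ̇ = rω(d cosθ + r)/(d² + r² + 2dr cosθ).
d² + r² + 2dr cosθ = |CA|² = 0.0323085 m²;  d cosθ + r = -0.17385 m.
|ω_lever| = |0.1553·6.702·-0.17385| / 0.0323085 = 5.6005 rad/s.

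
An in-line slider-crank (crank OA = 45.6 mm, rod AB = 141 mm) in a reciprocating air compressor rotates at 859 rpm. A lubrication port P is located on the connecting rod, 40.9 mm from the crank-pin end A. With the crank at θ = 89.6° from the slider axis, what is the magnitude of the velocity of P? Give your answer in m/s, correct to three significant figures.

ω = 89.95 rad/s.  Crank-pin speed |V_A| = rω = 4.1019 m/s, perpendicular to OA.
Rod angle: sinφ = −(r/L) sinθ ⇒ φ = -18.868°; ω_rod = −rω cosθ/√(L²−r²sin²θ) = -0.21463 rad/s.
V_P = V_A + ω_rod × AP, with AP = 0.0409 m along the rod.
Components: V_Px = −rω sinθ − a·ω_rod·sinφ = -4.1047 m/s;  V_Py = rω cosθ + a·ω_rod·cosφ = +0.02033 m/s.
|V_P| = √(V_Px² + V_Py²) = 4.1047 m/s.

4.10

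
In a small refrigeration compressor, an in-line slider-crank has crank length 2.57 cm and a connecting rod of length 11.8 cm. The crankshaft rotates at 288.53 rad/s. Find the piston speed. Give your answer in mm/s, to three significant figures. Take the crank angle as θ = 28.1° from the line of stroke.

4170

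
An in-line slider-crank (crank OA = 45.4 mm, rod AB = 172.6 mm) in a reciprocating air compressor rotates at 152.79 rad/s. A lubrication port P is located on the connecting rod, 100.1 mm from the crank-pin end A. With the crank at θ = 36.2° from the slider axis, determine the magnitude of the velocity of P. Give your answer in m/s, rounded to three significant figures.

ω = 152.8 rad/s.  Crank-pin speed |V_A| = rω = 6.9367 m/s, perpendicular to OA.
Rod angle: sinφ = −(r/L) sinθ ⇒ φ = -8.937°; ω_rod = −rω cosθ/√(L²−r²sin²θ) = -32.83 rad/s.
V_P = V_A + ω_rod × AP, with AP = 0.1001 m along the rod.
Components: V_Px = −rω sinθ − a·ω_rod·sinφ = -4.6074 m/s;  V_Py = rω cosθ + a·ω_rod·cosφ = +2.3513 m/s.
|V_P| = √(V_Px² + V_Py²) = 5.1726 m/s.

5.17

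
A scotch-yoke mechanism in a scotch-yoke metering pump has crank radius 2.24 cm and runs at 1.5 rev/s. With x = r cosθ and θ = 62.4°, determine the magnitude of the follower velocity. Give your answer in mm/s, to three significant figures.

187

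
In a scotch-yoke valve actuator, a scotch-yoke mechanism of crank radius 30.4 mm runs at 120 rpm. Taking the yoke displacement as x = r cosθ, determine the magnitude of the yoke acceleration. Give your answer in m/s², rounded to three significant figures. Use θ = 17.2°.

ω = 12.57 rad/s (from 120 rpm).
x = r cosθ ⇒ ẍ = −rω² cosθ (ω constant).
|a| = rω²|cosθ| = 0.0304·(12.57)²·|cos 17.2°| = 4.5859 m/s².

4.59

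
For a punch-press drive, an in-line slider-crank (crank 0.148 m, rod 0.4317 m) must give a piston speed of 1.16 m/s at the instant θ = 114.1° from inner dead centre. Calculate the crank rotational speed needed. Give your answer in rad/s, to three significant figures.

10.1

For an in-line slider-crank, |v_piston| = rω|sinθ|·[1 + r cosθ/√(L² − r² sin²θ)].
With r = 0.148 m, L = 0.4317 m, θ = 114.1°: the bracketed kinematic factor |dx/dθ| = 0.11519 m.
ω = v/|dx/dθ| = 1.16/0.11519 = 10.071 rad/s.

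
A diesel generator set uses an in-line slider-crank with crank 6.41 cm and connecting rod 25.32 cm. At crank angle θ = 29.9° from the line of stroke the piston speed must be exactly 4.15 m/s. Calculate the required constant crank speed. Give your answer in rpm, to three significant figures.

For an in-line slider-crank, |v_piston| = rω|sinθ|·[1 + r cosθ/√(L² − r² sin²θ)].
With r = 0.0641 m, L = 0.2532 m, θ = 29.9°: the bracketed kinematic factor |dx/dθ| = 0.039022 m.
ω = v/|dx/dθ| = 4.15/0.039022 = 106.35 rad/s.
N = 60ω/(2π) = 1015.6 rpm.

1020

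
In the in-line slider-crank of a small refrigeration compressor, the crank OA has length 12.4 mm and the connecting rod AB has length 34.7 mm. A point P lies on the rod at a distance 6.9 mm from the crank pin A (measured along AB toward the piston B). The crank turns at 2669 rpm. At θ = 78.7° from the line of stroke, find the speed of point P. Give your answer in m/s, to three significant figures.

3.49

ω = 279.5 rad/s.  Crank-pin speed |V_A| = rω = 3.4658 m/s, perpendicular to OA.
Rod angle: sinφ = −(r/L) sinθ ⇒ φ = -20.513°; ω_rod = −rω cosθ/√(L²−r²sin²θ) = -20.896 rad/s.
V_P = V_A + ω_rod × AP, with AP = 0.0069 m along the rod.
Components: V_Px = −rω sinθ − a·ω_rod·sinφ = -3.4491 m/s;  V_Py = rω cosθ + a·ω_rod·cosφ = +0.54407 m/s.
|V_P| = √(V_Px² + V_Py²) = 3.4917 m/s.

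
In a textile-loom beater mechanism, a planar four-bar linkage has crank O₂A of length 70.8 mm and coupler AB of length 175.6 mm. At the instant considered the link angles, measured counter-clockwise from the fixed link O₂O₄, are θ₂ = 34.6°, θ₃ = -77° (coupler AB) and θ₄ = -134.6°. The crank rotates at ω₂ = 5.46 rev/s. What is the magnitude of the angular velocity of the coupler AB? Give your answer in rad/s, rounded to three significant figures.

3.07

ω₂ = 34.31 rad/s (from 5.46 rev/s).
Differentiating the loop-closure r₂e^{iθ₂}+r₃e^{iθ₃}=r₁+r₄e^{iθ₄} gives r₂ω₂e^{iθ₂}+r₃ω₃e^{iθ₃}=r₄ω₄e^{iθ₄}.
Eliminating the other unknown: ω₃ = r₂ω₂ sin(θ₄−θ₂) / [r₃ sin(θ₃−θ₄)].
Numerator sine = -0.18738; denominator sine = +0.84433.
Result = 0.0708·34.31·(-0.18738) / (0.1756·(+0.84433)) = -3.0697 rad/s; magnitude 3.0697 rad/s.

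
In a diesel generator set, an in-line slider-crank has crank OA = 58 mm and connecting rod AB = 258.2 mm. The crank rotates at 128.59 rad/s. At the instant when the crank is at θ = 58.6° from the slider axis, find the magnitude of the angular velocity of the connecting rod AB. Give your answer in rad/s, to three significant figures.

ω = 128.6 rad/s
The rod makes angle φ with the slider axis where L sinφ = r sinθ; differentiating, L cosφ·φ̇ = r ω cosθ.
L cosφ = √(L² − r² sin²θ) = 0.25341 m.
|ω_rod| = r ω |cosθ| / √(L² − r² sin²θ) = 0.058·128.6·0.52101/0.25341 = 15.334 rad/s.

15.3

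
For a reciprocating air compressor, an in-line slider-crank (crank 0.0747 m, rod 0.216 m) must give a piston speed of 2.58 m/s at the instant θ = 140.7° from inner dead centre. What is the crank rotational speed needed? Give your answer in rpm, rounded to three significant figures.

718

For an in-line slider-crank, |v_piston| = rω|sinθ|·[1 + r cosθ/√(L² − r² sin²θ)].
With r = 0.0747 m, L = 0.216 m, θ = 140.7°: the bracketed kinematic factor |dx/dθ| = 0.034336 m.
ω = v/|dx/dθ| = 2.58/0.034336 = 75.139 rad/s.
N = 60ω/(2π) = 717.52 rpm.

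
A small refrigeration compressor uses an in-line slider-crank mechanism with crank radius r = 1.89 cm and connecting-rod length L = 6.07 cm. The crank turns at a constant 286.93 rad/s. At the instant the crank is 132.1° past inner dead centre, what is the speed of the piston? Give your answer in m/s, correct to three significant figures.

ω = 286.9 rad/s
For an in-line slider-crank, x = r cosθ + √(L² − r² sin²θ), so v = −rω sinθ·[1 + r cosθ/√(L² − r² sin²θ)].
With r = 0.0189 m, L = 0.0607 m, θ = 132.1°: √(L² − r² sin²θ) = 0.059058 m.
v = −0.0189·286.9·0.74198·[1 + 0.0189·-0.67043/0.059058] = -3.1604 m/s.
|v| = 3.1604 m/s.

3.16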